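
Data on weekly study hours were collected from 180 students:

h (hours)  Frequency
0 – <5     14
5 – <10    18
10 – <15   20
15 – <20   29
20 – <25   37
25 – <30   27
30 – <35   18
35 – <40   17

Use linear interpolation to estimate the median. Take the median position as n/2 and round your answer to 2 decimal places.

Cumulative frequencies: 14, 32, 52, 81, 118, 145, 163, 180
n = 180; position = n/2 = 90.
This falls in the class 20 – <25: L = 20, F = 81, f = 37, h = 5.
Median ≈ 20 + ((90 − 81) / 37) × 5 = 21.2162

21.22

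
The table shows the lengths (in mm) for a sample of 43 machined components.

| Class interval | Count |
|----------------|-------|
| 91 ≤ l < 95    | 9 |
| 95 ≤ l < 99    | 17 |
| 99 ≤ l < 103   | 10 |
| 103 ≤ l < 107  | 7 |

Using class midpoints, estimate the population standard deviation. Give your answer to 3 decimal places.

3.942

Midpoints: 93, 97, 101, 105
n = 43, Σfm = 4231, mean = 98.3953
Σfm² = 416979
Σf(m − x̄)² = Σfm² − (Σfm)²/n = 416979 − 4231²/43 = 668.2791
Population variance = 668.2791 / 43 = 15.5414
Standard deviation = √15.5414 = 3.9423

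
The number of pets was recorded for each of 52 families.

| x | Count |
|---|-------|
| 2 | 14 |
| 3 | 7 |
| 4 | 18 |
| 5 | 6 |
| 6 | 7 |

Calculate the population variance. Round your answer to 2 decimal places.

Values: 2, 3, 4, 5, 6
n = 52, Σfx = 193, mean = 3.7115
Σfx² = 809
Σf(x − x̄)² = Σfx² − (Σfx)²/n = 809 − 193²/52 = 92.6731
Population variance = 92.6731 / 52 = 1.7822

1.78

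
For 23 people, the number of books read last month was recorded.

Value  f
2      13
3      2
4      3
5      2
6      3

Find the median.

Cumulative frequencies: 13, 15, 18, 20, 23
n = 23, so the median is the value in position (n+1)/2 = 12.
Position 12 falls at value 2.

2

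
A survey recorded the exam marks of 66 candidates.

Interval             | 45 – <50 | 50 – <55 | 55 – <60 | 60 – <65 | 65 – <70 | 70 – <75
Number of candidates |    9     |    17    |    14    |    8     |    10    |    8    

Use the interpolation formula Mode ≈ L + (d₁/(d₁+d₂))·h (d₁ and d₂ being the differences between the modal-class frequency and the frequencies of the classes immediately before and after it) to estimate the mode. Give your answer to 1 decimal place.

Modal class: 50 – <55 (highest frequency 17).
d₁ = 17 − 9 = 8, d₂ = 17 − 14 = 3
Mode ≈ 50 + (8/(8+3)) × 5 = 50 + 3.6364 = 53.6364

53.6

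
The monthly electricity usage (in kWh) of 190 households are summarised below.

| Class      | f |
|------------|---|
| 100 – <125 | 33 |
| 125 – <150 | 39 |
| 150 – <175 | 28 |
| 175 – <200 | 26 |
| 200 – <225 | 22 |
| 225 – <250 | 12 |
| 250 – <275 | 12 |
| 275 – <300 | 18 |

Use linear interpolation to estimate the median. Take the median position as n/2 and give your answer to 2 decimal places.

Cumulative frequencies: 33, 72, 100, 126, 148, 160, 172, 190
n = 190; position = n/2 = 95.
This falls in the class 150 – <175: L = 150, F = 72, f = 28, h = 25.
Median ≈ 150 + ((95 − 72) / 28) × 25 = 170.5357

170.54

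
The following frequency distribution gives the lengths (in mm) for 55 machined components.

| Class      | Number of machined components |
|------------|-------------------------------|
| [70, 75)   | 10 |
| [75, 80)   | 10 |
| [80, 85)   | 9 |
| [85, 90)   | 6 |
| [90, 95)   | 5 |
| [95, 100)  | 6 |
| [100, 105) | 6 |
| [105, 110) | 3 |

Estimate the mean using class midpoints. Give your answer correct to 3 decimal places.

86.409

Midpoints: 72.5, 77.5, 82.5, 87.5, 92.5, 97.5, 102.5, 107.5
Σfm = 10×72.5 + 10×77.5 + 9×82.5 + 6×87.5 + 5×92.5 + 6×97.5 + 6×102.5 + 3×107.5 = 4752.5
n = Σf = 55
Mean = 4752.5 / 55 = 86.4091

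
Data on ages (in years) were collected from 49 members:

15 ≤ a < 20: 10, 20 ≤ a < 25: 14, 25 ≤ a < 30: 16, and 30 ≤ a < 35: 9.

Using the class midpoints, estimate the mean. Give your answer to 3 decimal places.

Midpoints: 17.5, 22.5, 27.5, 32.5
Σfm = 10×17.5 + 14×22.5 + 16×27.5 + 9×32.5 = 1222.5
n = Σf = 49
Mean = 1222.5 / 49 = 24.9490

24.949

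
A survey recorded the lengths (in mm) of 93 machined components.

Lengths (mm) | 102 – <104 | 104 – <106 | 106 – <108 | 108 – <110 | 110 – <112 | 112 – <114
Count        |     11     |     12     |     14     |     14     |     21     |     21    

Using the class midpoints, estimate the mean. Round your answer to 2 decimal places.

108.83

Midpoints: 103, 105, 107, 109, 111, 113
Σfm = 11×103 + 12×105 + 14×107 + 14×109 + 21×111 + 21×113 = 10121
n = Σf = 93
Mean = 10121 / 93 = 108.8280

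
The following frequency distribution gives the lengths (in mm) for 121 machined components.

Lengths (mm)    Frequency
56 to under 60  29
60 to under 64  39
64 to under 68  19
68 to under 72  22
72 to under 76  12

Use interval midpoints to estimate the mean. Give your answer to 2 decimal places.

64.31

Midpoints: 58, 62, 66, 70, 74
Σfm = 29×58 + 39×62 + 19×66 + 22×70 + 12×74 = 7782
n = Σf = 121
Mean = 7782 / 121 = 64.3140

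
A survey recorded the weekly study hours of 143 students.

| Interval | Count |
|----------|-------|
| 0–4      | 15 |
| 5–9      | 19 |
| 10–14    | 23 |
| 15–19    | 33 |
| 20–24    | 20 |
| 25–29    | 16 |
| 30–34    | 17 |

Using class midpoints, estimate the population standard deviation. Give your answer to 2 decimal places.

Midpoints: 2, 7, 12, 17, 22, 27, 32
n = 143, Σfm = 2416, mean = 16.8951
Σfm² = 52592
Σf(m − x̄)² = Σfm² − (Σfm)²/n = 52592 − 2416²/143 = 11773.4266
Population variance = 11773.4266 / 143 = 82.3317
Standard deviation = √82.3317 = 9.0737

9.07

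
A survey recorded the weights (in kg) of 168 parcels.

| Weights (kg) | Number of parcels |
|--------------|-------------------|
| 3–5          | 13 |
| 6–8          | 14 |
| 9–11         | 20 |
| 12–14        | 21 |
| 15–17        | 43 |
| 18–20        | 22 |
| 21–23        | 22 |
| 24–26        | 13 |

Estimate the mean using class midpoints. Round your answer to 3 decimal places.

Midpoints: 4, 7, 10, 13, 16, 19, 22, 25
Σfm = 13×4 + 14×7 + 20×10 + 21×13 + 43×16 + 22×19 + 22×22 + 13×25 = 2538
n = Σf = 168
Mean = 2538 / 168 = 15.1071

15.107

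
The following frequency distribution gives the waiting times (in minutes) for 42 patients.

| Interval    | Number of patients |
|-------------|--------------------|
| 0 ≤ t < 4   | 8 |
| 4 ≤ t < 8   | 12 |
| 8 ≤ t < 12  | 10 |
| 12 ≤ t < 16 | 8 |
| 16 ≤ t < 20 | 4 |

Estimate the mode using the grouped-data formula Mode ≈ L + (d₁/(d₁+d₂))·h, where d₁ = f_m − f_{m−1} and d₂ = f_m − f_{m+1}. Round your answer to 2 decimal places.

6.67

Modal class: 4 ≤ t < 8 (highest frequency 12).
d₁ = 12 − 8 = 4, d₂ = 12 − 10 = 2
Mode ≈ 4 + (4/(4+2)) × 4 = 4 + 2.6667 = 6.6667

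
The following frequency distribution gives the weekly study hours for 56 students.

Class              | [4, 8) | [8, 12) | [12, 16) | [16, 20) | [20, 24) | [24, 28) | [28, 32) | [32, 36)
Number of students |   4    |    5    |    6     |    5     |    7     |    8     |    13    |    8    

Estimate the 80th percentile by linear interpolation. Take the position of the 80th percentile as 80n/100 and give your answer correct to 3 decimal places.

31.015

Cumulative frequencies: 4, 9, 15, 20, 27, 35, 48, 56
n = 56; position = 80n/100 = 44.8.
This falls in the class [28, 32): L = 28, F = 35, f = 13, h = 4.
80th percentile ≈ 28 + ((44.8 − 35) / 13) × 4 = 31.0154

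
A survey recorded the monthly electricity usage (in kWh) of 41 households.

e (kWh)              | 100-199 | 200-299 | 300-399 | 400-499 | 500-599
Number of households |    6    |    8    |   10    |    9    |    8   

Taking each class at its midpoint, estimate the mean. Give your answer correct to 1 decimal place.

361.7

Midpoints: 149.5, 249.5, 349.5, 449.5, 549.5
Σfm = 6×149.5 + 8×249.5 + 10×349.5 + 9×449.5 + 8×549.5 = 14829.5
n = Σf = 41
Mean = 14829.5 / 41 = 361.6951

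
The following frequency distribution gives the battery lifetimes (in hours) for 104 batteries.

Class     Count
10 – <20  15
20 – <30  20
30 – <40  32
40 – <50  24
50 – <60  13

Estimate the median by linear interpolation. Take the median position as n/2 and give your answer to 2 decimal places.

35.31

Cumulative frequencies: 15, 35, 67, 91, 104
n = 104; position = n/2 = 52.
This falls in the class 30 – <40: L = 30, F = 35, f = 32, h = 10.
Median ≈ 30 + ((52 − 35) / 32) × 10 = 35.3125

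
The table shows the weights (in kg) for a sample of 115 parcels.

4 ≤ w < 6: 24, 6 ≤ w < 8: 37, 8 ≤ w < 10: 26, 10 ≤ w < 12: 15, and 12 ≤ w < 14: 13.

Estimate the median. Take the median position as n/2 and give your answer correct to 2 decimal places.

7.81

Cumulative frequencies: 24, 61, 87, 102, 115
n = 115; position = n/2 = 57.5.
This falls in the class 6 ≤ w < 8: L = 6, F = 24, f = 37, h = 2.
Median ≈ 6 + ((57.5 − 24) / 37) × 2 = 7.8108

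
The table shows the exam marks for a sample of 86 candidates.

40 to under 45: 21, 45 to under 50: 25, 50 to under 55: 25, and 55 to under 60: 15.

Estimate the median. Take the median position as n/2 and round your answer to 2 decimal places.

49.40

Cumulative frequencies: 21, 46, 71, 86
n = 86; position = n/2 = 43.
This falls in the class 45 to under 50: L = 45, F = 21, f = 25, h = 5.
Median ≈ 45 + ((43 − 21) / 25) × 5 = 49.4000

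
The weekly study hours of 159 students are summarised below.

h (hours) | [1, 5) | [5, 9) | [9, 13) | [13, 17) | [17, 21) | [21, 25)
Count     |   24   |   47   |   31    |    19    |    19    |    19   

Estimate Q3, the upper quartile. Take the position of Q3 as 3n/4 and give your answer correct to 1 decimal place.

16.6

Cumulative frequencies: 24, 71, 102, 121, 140, 159
n = 159; position = 3n/4 = 119.25.
This falls in the class [13, 17): L = 13, F = 102, f = 19, h = 4.
Upper quartile ≈ 13 + ((119.25 − 102) / 19) × 4 = 16.6316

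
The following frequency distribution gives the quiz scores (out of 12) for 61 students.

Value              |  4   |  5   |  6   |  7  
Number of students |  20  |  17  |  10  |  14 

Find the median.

5

Cumulative frequencies: 20, 37, 47, 61
n = 61, so the median is the value in position (n+1)/2 = 31.
Position 31 falls at value 5.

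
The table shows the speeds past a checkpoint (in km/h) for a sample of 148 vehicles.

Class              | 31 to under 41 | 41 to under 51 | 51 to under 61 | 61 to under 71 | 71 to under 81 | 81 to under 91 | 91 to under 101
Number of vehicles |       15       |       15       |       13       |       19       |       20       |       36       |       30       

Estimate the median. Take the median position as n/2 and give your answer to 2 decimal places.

77.00

Cumulative frequencies: 15, 30, 43, 62, 82, 118, 148
n = 148; position = n/2 = 74.
This falls in the class 71 to under 81: L = 71, F = 62, f = 20, h = 10.
Median ≈ 71 + ((74 − 62) / 20) × 10 = 77.0000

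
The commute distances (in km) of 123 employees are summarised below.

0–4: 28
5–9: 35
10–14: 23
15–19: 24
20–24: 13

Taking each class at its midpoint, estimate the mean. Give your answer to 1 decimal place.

Midpoints: 2, 7, 12, 17, 22
Σfm = 28×2 + 35×7 + 23×12 + 24×17 + 13×22 = 1271
n = Σf = 123
Mean = 1271 / 123 = 10.3333

10.3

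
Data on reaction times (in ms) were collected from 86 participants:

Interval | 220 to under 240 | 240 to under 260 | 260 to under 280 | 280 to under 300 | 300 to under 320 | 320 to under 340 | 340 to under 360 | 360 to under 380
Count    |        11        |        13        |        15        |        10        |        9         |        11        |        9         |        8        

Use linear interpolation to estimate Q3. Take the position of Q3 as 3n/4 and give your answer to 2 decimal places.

Cumulative frequencies: 11, 24, 39, 49, 58, 69, 78, 86
n = 86; position = 3n/4 = 64.5.
This falls in the class 320 to under 340: L = 320, F = 58, f = 11, h = 20.
Upper quartile ≈ 320 + ((64.5 − 58) / 11) × 20 = 331.8182

331.82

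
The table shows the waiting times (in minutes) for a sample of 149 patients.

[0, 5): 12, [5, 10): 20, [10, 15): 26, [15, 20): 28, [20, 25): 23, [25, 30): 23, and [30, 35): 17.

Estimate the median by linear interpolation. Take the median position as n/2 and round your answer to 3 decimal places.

17.946

Cumulative frequencies: 12, 32, 58, 86, 109, 132, 149
n = 149; position = n/2 = 74.5.
This falls in the class [15, 20): L = 15, F = 58, f = 28, h = 5.
Median ≈ 15 + ((74.5 − 58) / 28) × 5 = 17.9464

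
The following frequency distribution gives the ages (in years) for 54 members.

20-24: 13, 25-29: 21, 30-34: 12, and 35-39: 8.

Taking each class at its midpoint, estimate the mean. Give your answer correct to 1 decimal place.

Midpoints: 22, 27, 32, 37
Σfm = 13×22 + 21×27 + 12×32 + 8×37 = 1533
n = Σf = 54
Mean = 1533 / 54 = 28.3889

28.4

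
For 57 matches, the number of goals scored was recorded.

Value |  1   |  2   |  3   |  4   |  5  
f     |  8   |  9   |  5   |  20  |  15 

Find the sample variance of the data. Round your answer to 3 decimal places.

Values: 1, 2, 3, 4, 5
n = 57, Σfx = 196, mean = 3.4386
Σfx² = 784
Σf(x − x̄)² = Σfx² − (Σfx)²/n = 784 − 196²/57 = 110.0351
Sample variance = 110.0351 / 56 = 1.9649

1.965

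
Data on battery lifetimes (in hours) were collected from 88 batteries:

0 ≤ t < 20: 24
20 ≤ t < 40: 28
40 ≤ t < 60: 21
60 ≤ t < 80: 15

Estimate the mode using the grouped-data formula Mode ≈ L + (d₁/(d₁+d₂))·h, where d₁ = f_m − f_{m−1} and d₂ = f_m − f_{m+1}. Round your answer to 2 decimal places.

27.27

Modal class: 20 ≤ t < 40 (highest frequency 28).
d₁ = 28 − 24 = 4, d₂ = 28 − 21 = 7
Mode ≈ 20 + (4/(4+7)) × 20 = 20 + 7.2727 = 27.2727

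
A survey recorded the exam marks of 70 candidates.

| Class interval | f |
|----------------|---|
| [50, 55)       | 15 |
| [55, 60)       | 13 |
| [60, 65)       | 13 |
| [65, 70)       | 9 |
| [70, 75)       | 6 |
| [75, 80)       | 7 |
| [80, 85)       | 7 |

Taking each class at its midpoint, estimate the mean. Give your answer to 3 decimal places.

Midpoints: 52.5, 57.5, 62.5, 67.5, 72.5, 77.5, 82.5
Σfm = 15×52.5 + 13×57.5 + 13×62.5 + 9×67.5 + 6×72.5 + 7×77.5 + 7×82.5 = 4510
n = Σf = 70
Mean = 4510 / 70 = 64.4286

64.429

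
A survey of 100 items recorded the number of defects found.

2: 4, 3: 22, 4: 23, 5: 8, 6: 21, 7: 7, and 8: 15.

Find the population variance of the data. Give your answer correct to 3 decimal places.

3.310

Values: 2, 3, 4, 5, 6, 7, 8
n = 100, Σfx = 501, mean = 5.0100
Σfx² = 2841
Σf(x − x̄)² = Σfx² − (Σfx)²/n = 2841 − 501²/100 = 330.9900
Population variance = 330.9900 / 100 = 3.3099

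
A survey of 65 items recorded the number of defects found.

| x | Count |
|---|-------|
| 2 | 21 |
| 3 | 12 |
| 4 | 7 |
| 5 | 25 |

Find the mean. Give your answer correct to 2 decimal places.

3.55

Values: 2, 3, 4, 5
Σfx = 21×2 + 12×3 + 7×4 + 25×5 = 231
n = Σf = 65
Mean = 231 / 65 = 3.5538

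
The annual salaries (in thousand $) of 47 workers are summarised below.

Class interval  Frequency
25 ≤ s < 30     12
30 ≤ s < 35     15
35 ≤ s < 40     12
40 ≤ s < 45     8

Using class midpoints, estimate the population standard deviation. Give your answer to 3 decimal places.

Midpoints: 27.5, 32.5, 37.5, 42.5
n = 47, Σfm = 1607.5, mean = 34.2021
Σfm² = 56243.75
Σf(m − x̄)² = Σfm² − (Σfm)²/n = 56243.75 − 1607.5²/47 = 1263.8298
Population variance = 1263.8298 / 47 = 26.8900
Standard deviation = √26.8900 = 5.1856

5.186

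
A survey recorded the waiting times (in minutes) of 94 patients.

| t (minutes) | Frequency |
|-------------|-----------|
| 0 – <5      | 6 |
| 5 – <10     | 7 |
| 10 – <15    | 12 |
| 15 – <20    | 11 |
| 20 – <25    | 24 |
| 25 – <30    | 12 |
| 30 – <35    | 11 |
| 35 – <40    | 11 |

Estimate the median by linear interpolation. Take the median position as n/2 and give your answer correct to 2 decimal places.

22.29

Cumulative frequencies: 6, 13, 25, 36, 60, 72, 83, 94
n = 94; position = n/2 = 47.
This falls in the class 20 – <25: L = 20, F = 36, f = 24, h = 5.
Median ≈ 20 + ((47 − 36) / 24) × 5 = 22.2917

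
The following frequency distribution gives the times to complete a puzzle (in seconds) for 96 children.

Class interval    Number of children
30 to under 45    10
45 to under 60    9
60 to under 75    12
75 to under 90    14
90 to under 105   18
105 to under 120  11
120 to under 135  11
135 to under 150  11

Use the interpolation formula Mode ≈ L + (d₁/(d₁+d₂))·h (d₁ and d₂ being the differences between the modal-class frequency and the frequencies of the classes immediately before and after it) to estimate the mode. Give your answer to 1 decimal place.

95.5

Modal class: 90 to under 105 (highest frequency 18).
d₁ = 18 − 14 = 4, d₂ = 18 − 11 = 7
Mode ≈ 90 + (4/(4+7)) × 15 = 90 + 5.4545 = 95.4545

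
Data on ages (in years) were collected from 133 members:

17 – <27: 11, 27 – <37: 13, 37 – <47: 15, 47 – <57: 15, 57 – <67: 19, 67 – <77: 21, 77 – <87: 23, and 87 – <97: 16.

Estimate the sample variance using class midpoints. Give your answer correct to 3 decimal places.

472.522

Midpoints: 22, 32, 42, 52, 62, 72, 82, 92
n = 133, Σfm = 8116, mean = 61.0226
Σfm² = 557632
Σf(m − x̄)² = Σfm² − (Σfm)²/n = 557632 − 8116²/133 = 62372.9323
Sample variance = 62372.9323 / 132 = 472.5222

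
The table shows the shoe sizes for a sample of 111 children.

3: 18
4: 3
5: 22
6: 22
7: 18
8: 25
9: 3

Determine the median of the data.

6

Cumulative frequencies: 18, 21, 43, 65, 83, 108, 111
n = 111, so the median is the value in position (n+1)/2 = 56.
Position 56 falls at value 6.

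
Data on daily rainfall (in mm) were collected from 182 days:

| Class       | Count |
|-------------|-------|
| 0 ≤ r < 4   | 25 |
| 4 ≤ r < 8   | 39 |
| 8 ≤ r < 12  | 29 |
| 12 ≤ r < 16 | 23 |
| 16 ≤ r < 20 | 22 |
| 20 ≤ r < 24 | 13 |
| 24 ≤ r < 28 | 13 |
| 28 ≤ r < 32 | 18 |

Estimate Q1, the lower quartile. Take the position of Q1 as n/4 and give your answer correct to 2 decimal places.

Cumulative frequencies: 25, 64, 93, 116, 138, 151, 164, 182
n = 182; position = n/4 = 45.5.
This falls in the class 4 ≤ r < 8: L = 4, F = 25, f = 39, h = 4.
Lower quartile ≈ 4 + ((45.5 − 25) / 39) × 4 = 6.1026

6.10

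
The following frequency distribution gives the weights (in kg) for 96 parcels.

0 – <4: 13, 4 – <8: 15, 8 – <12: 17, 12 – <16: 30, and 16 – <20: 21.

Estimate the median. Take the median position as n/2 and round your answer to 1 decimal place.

12.4

Cumulative frequencies: 13, 28, 45, 75, 96
n = 96; position = n/2 = 48.
This falls in the class 12 – <16: L = 12, F = 45, f = 30, h = 4.
Median ≈ 12 + ((48 − 45) / 30) × 4 = 12.4000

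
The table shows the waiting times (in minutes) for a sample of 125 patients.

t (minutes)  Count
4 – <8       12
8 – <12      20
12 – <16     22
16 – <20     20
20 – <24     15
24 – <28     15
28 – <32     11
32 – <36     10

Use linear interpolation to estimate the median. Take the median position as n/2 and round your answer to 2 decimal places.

17.70

Cumulative frequencies: 12, 32, 54, 74, 89, 104, 115, 125
n = 125; position = n/2 = 62.5.
This falls in the class 16 – <20: L = 16, F = 54, f = 20, h = 4.
Median ≈ 16 + ((62.5 − 54) / 20) × 4 = 17.7000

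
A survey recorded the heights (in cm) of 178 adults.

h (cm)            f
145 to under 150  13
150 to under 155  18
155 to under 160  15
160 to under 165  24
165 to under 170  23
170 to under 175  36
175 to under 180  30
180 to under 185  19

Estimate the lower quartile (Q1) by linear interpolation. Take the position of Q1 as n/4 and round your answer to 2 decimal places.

Cumulative frequencies: 13, 31, 46, 70, 93, 129, 159, 178
n = 178; position = n/4 = 44.5.
This falls in the class 155 to under 160: L = 155, F = 31, f = 15, h = 5.
Lower quartile ≈ 155 + ((44.5 − 31) / 15) × 5 = 159.5000

159.50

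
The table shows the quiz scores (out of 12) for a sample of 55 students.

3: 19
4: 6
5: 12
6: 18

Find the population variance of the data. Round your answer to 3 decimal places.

Values: 3, 4, 5, 6
n = 55, Σfx = 249, mean = 4.5273
Σfx² = 1215
Σf(x − x̄)² = Σfx² − (Σfx)²/n = 1215 − 249²/55 = 87.7091
Population variance = 87.7091 / 55 = 1.5947

1.595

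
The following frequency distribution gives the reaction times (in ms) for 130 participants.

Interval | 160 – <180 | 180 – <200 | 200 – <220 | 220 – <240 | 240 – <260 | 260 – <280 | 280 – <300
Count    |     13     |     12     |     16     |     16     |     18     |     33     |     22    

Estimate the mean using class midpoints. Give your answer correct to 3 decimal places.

240.923

Midpoints: 170, 190, 210, 230, 250, 270, 290
Σfm = 13×170 + 12×190 + 16×210 + 16×230 + 18×250 + 33×270 + 22×290 = 31320
n = Σf = 130
Mean = 31320 / 130 = 240.9231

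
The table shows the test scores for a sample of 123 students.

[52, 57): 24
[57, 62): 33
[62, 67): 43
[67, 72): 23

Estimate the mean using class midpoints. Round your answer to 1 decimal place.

Midpoints: 54.5, 59.5, 64.5, 69.5
Σfm = 24×54.5 + 33×59.5 + 43×64.5 + 23×69.5 = 7643.5
n = Σf = 123
Mean = 7643.5 / 123 = 62.1423

62.1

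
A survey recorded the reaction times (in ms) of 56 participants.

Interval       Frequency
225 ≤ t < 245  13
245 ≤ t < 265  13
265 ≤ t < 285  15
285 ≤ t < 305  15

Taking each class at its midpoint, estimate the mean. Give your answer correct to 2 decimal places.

Midpoints: 235, 255, 275, 295
Σfm = 13×235 + 13×255 + 15×275 + 15×295 = 14920
n = Σf = 56
Mean = 14920 / 56 = 266.4286

266.43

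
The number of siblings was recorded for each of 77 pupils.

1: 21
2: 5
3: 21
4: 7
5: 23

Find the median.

Cumulative frequencies: 21, 26, 47, 54, 77
n = 77, so the median is the value in position (n+1)/2 = 39.
Position 39 falls at value 3.

3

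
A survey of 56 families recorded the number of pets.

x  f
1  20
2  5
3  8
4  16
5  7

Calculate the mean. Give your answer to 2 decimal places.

2.73

Values: 1, 2, 3, 4, 5
Σfx = 20×1 + 5×2 + 8×3 + 16×4 + 7×5 = 153
n = Σf = 56
Mean = 153 / 56 = 2.7321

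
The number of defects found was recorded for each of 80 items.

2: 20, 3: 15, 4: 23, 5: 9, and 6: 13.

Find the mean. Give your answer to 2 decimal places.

Values: 2, 3, 4, 5, 6
Σfx = 20×2 + 15×3 + 23×4 + 9×5 + 13×6 = 300
n = Σf = 80
Mean = 300 / 80 = 3.7500

3.75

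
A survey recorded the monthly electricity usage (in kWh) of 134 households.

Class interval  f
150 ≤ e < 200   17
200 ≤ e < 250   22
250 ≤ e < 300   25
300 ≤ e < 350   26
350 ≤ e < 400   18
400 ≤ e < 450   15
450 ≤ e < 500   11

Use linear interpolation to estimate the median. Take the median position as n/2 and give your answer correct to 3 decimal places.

305.769

Cumulative frequencies: 17, 39, 64, 90, 108, 123, 134
n = 134; position = n/2 = 67.
This falls in the class 300 ≤ e < 350: L = 300, F = 64, f = 26, h = 50.
Median ≈ 300 + ((67 − 64) / 26) × 50 = 305.7692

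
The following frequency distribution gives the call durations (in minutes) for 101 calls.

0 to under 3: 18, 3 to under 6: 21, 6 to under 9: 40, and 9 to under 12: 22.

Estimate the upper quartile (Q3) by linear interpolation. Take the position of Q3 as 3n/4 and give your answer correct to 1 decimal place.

Cumulative frequencies: 18, 39, 79, 101
n = 101; position = 3n/4 = 75.75.
This falls in the class 6 to under 9: L = 6, F = 39, f = 40, h = 3.
Upper quartile ≈ 6 + ((75.75 − 39) / 40) × 3 = 8.7562

8.8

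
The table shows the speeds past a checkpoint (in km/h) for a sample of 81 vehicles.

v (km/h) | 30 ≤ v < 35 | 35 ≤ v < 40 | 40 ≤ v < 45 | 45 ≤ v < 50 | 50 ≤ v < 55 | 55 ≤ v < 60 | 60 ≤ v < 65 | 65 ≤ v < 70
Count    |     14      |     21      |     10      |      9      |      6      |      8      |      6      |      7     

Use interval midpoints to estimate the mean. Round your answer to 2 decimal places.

Midpoints: 32.5, 37.5, 42.5, 47.5, 52.5, 57.5, 62.5, 67.5
Σfm = 14×32.5 + 21×37.5 + 10×42.5 + 9×47.5 + 6×52.5 + 8×57.5 + 6×62.5 + 7×67.5 = 3717.5
n = Σf = 81
Mean = 3717.5 / 81 = 45.8951

45.90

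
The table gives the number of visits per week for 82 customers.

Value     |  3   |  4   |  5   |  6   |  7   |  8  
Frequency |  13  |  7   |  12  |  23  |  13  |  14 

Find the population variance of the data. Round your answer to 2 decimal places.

2.67

Values: 3, 4, 5, 6, 7, 8
n = 82, Σfx = 468, mean = 5.7073
Σfx² = 2890
Σf(x − x̄)² = Σfx² − (Σfx)²/n = 2890 − 468²/82 = 218.9756
Population variance = 218.9756 / 82 = 2.6704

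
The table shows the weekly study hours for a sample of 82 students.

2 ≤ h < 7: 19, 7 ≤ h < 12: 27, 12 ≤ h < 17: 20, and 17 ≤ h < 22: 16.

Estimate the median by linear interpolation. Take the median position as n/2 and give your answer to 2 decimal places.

Cumulative frequencies: 19, 46, 66, 82
n = 82; position = n/2 = 41.
This falls in the class 7 ≤ h < 12: L = 7, F = 19, f = 27, h = 5.
Median ≈ 7 + ((41 − 19) / 27) × 5 = 11.0741

11.07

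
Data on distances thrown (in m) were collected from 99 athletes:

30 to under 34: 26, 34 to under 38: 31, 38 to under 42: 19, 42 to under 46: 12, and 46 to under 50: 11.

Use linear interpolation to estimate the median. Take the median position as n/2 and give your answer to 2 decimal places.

37.03

Cumulative frequencies: 26, 57, 76, 88, 99
n = 99; position = n/2 = 49.5.
This falls in the class 34 to under 38: L = 34, F = 26, f = 31, h = 4.
Median ≈ 34 + ((49.5 − 26) / 31) × 4 = 37.0323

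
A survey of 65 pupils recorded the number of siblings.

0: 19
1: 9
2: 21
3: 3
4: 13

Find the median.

2

Cumulative frequencies: 19, 28, 49, 52, 65
n = 65, so the median is the value in position (n+1)/2 = 33.
Position 33 falls at value 2.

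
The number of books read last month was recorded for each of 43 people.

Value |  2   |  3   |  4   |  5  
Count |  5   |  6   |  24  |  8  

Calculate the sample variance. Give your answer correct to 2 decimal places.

Values: 2, 3, 4, 5
n = 43, Σfx = 164, mean = 3.8140
Σfx² = 658
Σf(x − x̄)² = Σfx² − (Σfx)²/n = 658 − 164²/43 = 32.5116
Sample variance = 32.5116 / 42 = 0.7741

0.77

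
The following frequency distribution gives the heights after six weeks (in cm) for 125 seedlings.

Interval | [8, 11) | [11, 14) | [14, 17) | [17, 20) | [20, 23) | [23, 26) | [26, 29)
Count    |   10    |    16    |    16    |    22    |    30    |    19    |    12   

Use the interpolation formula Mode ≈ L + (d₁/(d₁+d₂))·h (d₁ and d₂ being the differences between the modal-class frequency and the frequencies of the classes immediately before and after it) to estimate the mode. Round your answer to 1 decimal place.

Modal class: [20, 23) (highest frequency 30).
d₁ = 30 − 22 = 8, d₂ = 30 − 19 = 11
Mode ≈ 20 + (8/(8+11)) × 3 = 20 + 1.2632 = 21.2632

21.3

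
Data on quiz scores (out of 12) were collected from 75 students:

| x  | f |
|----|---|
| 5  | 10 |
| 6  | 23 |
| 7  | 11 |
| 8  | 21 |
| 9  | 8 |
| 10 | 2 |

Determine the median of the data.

7

Cumulative frequencies: 10, 33, 44, 65, 73, 75
n = 75, so the median is the value in position (n+1)/2 = 38.
Position 38 falls at value 7.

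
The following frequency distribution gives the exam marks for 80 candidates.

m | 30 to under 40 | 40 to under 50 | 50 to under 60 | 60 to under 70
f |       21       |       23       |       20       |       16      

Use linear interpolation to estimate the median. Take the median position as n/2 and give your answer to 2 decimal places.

Cumulative frequencies: 21, 44, 64, 80
n = 80; position = n/2 = 40.
This falls in the class 40 to under 50: L = 40, F = 21, f = 23, h = 10.
Median ≈ 40 + ((40 − 21) / 23) × 10 = 48.2609

48.26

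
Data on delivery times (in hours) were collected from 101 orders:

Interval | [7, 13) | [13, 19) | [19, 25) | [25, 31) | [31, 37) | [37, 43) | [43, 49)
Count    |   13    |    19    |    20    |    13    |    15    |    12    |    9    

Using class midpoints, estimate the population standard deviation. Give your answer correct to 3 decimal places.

11.129

Midpoints: 10, 16, 22, 28, 34, 40, 46
n = 101, Σfm = 2642, mean = 26.1584
Σfm² = 81620
Σf(m − x̄)² = Σfm² − (Σfm)²/n = 81620 − 2642²/101 = 12509.4653
Population variance = 12509.4653 / 101 = 123.8561
Standard deviation = √123.8561 = 11.1291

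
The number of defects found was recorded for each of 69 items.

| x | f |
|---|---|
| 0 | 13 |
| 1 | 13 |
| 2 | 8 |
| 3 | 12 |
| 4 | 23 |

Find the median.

Cumulative frequencies: 13, 26, 34, 46, 69
n = 69, so the median is the value in position (n+1)/2 = 35.
Position 35 falls at value 3.

3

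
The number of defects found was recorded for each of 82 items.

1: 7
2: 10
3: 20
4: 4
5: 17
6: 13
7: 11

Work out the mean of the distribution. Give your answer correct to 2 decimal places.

Values: 1, 2, 3, 4, 5, 6, 7
Σfx = 7×1 + 10×2 + 20×3 + 4×4 + 17×5 + 13×6 + 11×7 = 343
n = Σf = 82
Mean = 343 / 82 = 4.1829

4.18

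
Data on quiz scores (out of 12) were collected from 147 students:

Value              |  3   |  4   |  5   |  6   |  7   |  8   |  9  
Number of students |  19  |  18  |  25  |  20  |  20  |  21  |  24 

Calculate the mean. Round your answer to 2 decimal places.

Values: 3, 4, 5, 6, 7, 8, 9
Σfx = 19×3 + 18×4 + 25×5 + 20×6 + 20×7 + 21×8 + 24×9 = 898
n = Σf = 147
Mean = 898 / 147 = 6.1088

6.11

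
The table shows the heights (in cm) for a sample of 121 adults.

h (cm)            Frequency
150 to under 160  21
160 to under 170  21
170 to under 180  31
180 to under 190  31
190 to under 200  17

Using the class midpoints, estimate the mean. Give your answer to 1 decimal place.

175.2

Midpoints: 155, 165, 175, 185, 195
Σfm = 21×155 + 21×165 + 31×175 + 31×185 + 17×195 = 21195
n = Σf = 121
Mean = 21195 / 121 = 175.1653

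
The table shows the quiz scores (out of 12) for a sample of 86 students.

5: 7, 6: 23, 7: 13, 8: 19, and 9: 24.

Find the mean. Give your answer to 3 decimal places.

7.349

Values: 5, 6, 7, 8, 9
Σfx = 7×5 + 23×6 + 13×7 + 19×8 + 24×9 = 632
n = Σf = 86
Mean = 632 / 86 = 7.3488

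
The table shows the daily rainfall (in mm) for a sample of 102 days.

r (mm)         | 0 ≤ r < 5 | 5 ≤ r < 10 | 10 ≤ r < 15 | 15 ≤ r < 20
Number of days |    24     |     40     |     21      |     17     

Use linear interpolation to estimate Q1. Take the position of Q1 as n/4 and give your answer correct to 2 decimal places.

5.19

Cumulative frequencies: 24, 64, 85, 102
n = 102; position = n/4 = 25.5.
This falls in the class 5 ≤ r < 10: L = 5, F = 24, f = 40, h = 5.
Lower quartile ≈ 5 + ((25.5 − 24) / 40) × 5 = 5.1875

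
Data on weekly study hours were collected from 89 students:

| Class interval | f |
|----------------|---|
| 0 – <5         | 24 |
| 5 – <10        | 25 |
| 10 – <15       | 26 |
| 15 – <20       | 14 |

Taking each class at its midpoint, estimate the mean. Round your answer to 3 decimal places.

9.185

Midpoints: 2.5, 7.5, 12.5, 17.5
Σfm = 24×2.5 + 25×7.5 + 26×12.5 + 14×17.5 = 817.5
n = Σf = 89
Mean = 817.5 / 89 = 9.1854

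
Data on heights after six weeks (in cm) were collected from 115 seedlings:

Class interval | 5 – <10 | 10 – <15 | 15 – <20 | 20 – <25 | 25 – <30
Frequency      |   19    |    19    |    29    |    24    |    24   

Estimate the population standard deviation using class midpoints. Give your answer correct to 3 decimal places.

Midpoints: 7.5, 12.5, 17.5, 22.5, 27.5
n = 115, Σfm = 2087.5, mean = 18.1522
Σfm² = 43218.75
Σf(m − x̄)² = Σfm² − (Σfm)²/n = 43218.75 − 2087.5²/115 = 5326.0870
Population variance = 5326.0870 / 115 = 46.3138
Standard deviation = √46.3138 = 6.8054

6.805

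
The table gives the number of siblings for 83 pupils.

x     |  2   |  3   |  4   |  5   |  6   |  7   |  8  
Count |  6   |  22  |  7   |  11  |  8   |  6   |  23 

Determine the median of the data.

5

Cumulative frequencies: 6, 28, 35, 46, 54, 60, 83
n = 83, so the median is the value in position (n+1)/2 = 42.
Position 42 falls at value 5.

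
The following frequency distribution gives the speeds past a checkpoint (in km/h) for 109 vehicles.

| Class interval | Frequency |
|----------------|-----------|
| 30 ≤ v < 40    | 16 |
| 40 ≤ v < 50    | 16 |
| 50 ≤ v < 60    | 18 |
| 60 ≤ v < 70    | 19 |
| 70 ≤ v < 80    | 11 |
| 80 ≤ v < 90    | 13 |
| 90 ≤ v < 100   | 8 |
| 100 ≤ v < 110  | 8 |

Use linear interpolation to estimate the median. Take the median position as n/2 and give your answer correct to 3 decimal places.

Cumulative frequencies: 16, 32, 50, 69, 80, 93, 101, 109
n = 109; position = n/2 = 54.5.
This falls in the class 60 ≤ v < 70: L = 60, F = 50, f = 19, h = 10.
Median ≈ 60 + ((54.5 − 50) / 19) × 10 = 62.3684

62.368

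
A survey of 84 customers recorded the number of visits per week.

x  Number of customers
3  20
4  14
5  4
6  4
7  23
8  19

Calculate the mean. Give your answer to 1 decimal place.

5.6

Values: 3, 4, 5, 6, 7, 8
Σfx = 20×3 + 14×4 + 4×5 + 4×6 + 23×7 + 19×8 = 473
n = Σf = 84
Mean = 473 / 84 = 5.6310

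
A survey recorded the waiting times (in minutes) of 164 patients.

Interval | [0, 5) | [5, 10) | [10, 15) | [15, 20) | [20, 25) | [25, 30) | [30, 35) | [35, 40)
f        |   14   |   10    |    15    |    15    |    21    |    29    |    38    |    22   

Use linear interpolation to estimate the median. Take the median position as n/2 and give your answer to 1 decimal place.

26.2

Cumulative frequencies: 14, 24, 39, 54, 75, 104, 142, 164
n = 164; position = n/2 = 82.
This falls in the class [25, 30): L = 25, F = 75, f = 29, h = 5.
Median ≈ 25 + ((82 − 75) / 29) × 5 = 26.2069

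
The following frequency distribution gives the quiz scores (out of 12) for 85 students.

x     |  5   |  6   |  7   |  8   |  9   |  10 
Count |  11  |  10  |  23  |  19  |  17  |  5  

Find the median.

7

Cumulative frequencies: 11, 21, 44, 63, 80, 85
n = 85, so the median is the value in position (n+1)/2 = 43.
Position 43 falls at value 7.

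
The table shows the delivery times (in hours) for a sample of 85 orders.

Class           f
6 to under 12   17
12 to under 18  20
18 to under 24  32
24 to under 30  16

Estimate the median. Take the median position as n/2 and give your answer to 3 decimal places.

19.031

Cumulative frequencies: 17, 37, 69, 85
n = 85; position = n/2 = 42.5.
This falls in the class 18 to under 24: L = 18, F = 37, f = 32, h = 6.
Median ≈ 18 + ((42.5 − 37) / 32) × 6 = 19.0312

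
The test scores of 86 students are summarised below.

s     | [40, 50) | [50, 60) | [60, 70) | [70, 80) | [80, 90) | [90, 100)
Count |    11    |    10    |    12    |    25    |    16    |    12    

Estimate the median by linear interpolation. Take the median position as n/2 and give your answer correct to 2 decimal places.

Cumulative frequencies: 11, 21, 33, 58, 74, 86
n = 86; position = n/2 = 43.
This falls in the class [70, 80): L = 70, F = 33, f = 25, h = 10.
Median ≈ 70 + ((43 − 33) / 25) × 10 = 74.0000

74.00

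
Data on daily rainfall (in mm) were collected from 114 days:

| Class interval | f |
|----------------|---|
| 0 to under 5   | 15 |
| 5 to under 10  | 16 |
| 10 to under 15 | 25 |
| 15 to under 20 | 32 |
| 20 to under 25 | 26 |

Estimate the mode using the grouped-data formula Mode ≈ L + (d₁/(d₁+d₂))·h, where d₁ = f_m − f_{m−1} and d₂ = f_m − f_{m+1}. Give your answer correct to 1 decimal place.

17.7

Modal class: 15 to under 20 (highest frequency 32).
d₁ = 32 − 25 = 7, d₂ = 32 − 26 = 6
Mode ≈ 15 + (7/(7+6)) × 5 = 15 + 2.6923 = 17.6923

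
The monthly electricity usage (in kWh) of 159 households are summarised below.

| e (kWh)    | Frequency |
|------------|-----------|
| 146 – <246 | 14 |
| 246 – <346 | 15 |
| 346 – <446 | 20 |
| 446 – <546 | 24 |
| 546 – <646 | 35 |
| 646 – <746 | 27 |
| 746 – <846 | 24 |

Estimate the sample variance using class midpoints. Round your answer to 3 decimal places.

Midpoints: 196, 296, 396, 496, 596, 696, 796
n = 159, Σfm = 85764, mean = 539.3962
Σfm² = 51611344
Σf(m − x̄)² = Σfm² − (Σfm)²/n = 51611344 − 85764²/159 = 5350566.0377
Sample variance = 5350566.0377 / 158 = 33864.3420

33864.342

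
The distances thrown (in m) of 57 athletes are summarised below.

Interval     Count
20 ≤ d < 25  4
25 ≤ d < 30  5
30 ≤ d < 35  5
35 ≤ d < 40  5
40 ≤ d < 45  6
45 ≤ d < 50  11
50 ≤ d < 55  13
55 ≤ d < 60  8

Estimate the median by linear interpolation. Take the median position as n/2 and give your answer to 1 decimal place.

46.6

Cumulative frequencies: 4, 9, 14, 19, 25, 36, 49, 57
n = 57; position = n/2 = 28.5.
This falls in the class 45 ≤ d < 50: L = 45, F = 25, f = 11, h = 5.
Median ≈ 45 + ((28.5 − 25) / 11) × 5 = 46.5909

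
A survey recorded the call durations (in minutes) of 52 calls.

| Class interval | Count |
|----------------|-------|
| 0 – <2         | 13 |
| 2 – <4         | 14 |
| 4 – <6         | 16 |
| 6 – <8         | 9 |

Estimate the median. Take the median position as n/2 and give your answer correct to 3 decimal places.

Cumulative frequencies: 13, 27, 43, 52
n = 52; position = n/2 = 26.
This falls in the class 2 – <4: L = 2, F = 13, f = 14, h = 2.
Median ≈ 2 + ((26 − 13) / 14) × 2 = 3.8571

3.857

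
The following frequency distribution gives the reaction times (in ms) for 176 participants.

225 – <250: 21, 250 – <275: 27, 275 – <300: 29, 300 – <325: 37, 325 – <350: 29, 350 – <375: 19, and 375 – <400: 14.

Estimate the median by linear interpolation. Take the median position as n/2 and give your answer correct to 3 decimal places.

Cumulative frequencies: 21, 48, 77, 114, 143, 162, 176
n = 176; position = n/2 = 88.
This falls in the class 300 – <325: L = 300, F = 77, f = 37, h = 25.
Median ≈ 300 + ((88 − 77) / 37) × 25 = 307.4324

307.432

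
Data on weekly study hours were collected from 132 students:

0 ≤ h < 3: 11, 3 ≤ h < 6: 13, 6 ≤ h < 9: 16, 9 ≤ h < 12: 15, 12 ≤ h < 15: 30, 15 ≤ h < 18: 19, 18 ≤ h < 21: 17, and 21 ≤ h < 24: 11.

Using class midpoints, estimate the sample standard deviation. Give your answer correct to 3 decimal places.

Midpoints: 1.5, 4.5, 7.5, 10.5, 13.5, 16.5, 19.5, 22.5
n = 132, Σfm = 1650, mean = 12.5000
Σfm² = 25515
Σf(m − x̄)² = Σfm² − (Σfm)²/n = 25515 − 1650²/132 = 4890.0000
Sample variance = 4890.0000 / 131 = 37.3282
Standard deviation = √37.3282 = 6.1097

6.110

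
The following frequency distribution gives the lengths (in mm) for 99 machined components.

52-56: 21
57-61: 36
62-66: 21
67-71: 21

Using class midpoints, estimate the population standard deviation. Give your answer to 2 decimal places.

5.23

Midpoints: 54, 59, 64, 69
n = 99, Σfm = 6051, mean = 61.1212
Σfm² = 372549
Σf(m − x̄)² = Σfm² − (Σfm)²/n = 372549 − 6051²/99 = 2704.5455
Population variance = 2704.5455 / 99 = 27.3186
Standard deviation = √27.3186 = 5.2267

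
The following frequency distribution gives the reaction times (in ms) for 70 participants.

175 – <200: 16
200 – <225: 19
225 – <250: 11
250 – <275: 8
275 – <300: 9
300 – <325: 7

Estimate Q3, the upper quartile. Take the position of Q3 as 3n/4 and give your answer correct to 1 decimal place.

270.3

Cumulative frequencies: 16, 35, 46, 54, 63, 70
n = 70; position = 3n/4 = 52.5.
This falls in the class 250 – <275: L = 250, F = 46, f = 8, h = 25.
Upper quartile ≈ 250 + ((52.5 − 46) / 8) × 25 = 270.3125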